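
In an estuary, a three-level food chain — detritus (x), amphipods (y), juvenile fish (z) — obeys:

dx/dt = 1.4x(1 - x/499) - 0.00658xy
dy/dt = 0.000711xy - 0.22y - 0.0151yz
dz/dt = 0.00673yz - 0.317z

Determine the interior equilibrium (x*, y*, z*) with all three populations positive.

From dz/dt = 0: 0.00673y* = 0.317, so y* = 47.1.
From dx/dt = 0: 1.4(1 - x*/499) = 0.00658·47.1, giving x* = 499·(1 - 0.221) = 389.
From dy/dt = 0: 0.000711·389 - 0.22 = 0.0151z*, so z* = 0.0562/0.0151 = 3.72.

x* ≈ 389, y* ≈ 47.1, z* ≈ 3.72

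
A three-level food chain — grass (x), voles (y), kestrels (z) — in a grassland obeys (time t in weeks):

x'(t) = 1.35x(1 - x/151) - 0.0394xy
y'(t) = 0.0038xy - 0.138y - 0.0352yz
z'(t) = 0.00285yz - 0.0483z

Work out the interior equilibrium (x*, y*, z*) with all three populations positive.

x* ≈ 76.3, y* ≈ 16.9, z* ≈ 4.32

From dz/dt = 0: 0.00285y* = 0.0483, so y* = 16.9.
From dx/dt = 0: 1.35(1 - x*/151) = 0.0394·16.9, giving x* = 151·(1 - 0.495) = 76.3.
From dy/dt = 0: 0.0038·76.3 - 0.138 = 0.0352z*, so z* = 0.152/0.0352 = 4.32.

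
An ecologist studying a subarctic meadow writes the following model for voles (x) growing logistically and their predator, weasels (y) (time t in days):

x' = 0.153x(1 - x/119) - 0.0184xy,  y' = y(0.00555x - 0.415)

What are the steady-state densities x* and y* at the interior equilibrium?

x* ≈ 74.8, y* ≈ 3.09

From dy/dt = 0 with y > 0: 0.00555x* = 0.415, so x* = 74.8.
Substitute into dx/dt = 0: 0.153(1 - 74.8/119) = 0.0184y*.
The bracket is 0.372, giving y* = 0.0569/0.0184 = 3.09.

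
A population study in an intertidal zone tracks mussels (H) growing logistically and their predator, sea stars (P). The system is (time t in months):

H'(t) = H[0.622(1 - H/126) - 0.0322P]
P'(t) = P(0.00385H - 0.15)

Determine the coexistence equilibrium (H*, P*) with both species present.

From dP/dt = 0 with P > 0: 0.00385H* = 0.15, so H* = 39.
Substitute into dH/dt = 0: 0.622(1 - 39/126) = 0.0322P*.
The bracket is 0.691, giving P* = 0.43/0.0322 = 13.3.

H* ≈ 39, P* ≈ 13.3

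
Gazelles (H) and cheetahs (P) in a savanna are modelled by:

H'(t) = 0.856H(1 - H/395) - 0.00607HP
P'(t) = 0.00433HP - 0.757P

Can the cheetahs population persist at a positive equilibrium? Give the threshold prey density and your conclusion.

The predator equation gives dP/dt > 0 only when H > 0.757/0.00433 = 175.
Without the predator, H → K = 395. Since 395 > 175, the predator can invade and persist.

Threshold H = 175; K > 175, so yes, the predator persists.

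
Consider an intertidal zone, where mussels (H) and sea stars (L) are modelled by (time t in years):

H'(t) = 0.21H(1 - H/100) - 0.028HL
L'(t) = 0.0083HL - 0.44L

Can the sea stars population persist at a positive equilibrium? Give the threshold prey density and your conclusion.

Threshold H = 53; K > 53, so yes, the predator persists.

The predator equation gives dL/dt > 0 only when H > 0.44/0.0083 = 53.
Without the predator, H → K = 100. Since 100 > 53, the predator can invade and persist.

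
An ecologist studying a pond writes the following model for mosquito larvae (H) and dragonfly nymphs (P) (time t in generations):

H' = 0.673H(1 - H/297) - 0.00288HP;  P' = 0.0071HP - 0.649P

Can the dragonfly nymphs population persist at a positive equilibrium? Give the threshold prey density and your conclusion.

Threshold H = 91.4; K > 91.4, so yes, the predator persists.

The predator equation gives dP/dt > 0 only when H > 0.649/0.0071 = 91.4.
Without the predator, H → K = 297. Since 297 > 91.4, the predator can invade and persist.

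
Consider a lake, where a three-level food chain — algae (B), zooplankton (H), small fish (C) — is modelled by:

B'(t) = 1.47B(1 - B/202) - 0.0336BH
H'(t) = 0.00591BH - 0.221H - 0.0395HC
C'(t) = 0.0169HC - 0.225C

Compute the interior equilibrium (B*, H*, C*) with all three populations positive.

B* ≈ 141, H* ≈ 13.3, C* ≈ 15.4

From dC/dt = 0: 0.0169H* = 0.225, so H* = 13.3.
From dB/dt = 0: 1.47(1 - B*/202) = 0.0336·13.3, giving B* = 202·(1 - 0.304) = 141.
From dH/dt = 0: 0.00591·141 - 0.221 = 0.0395C*, so C* = 0.61/0.0395 = 15.4.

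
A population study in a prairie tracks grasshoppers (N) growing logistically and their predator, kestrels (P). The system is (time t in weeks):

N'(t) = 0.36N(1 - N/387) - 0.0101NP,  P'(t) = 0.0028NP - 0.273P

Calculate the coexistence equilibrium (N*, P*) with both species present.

N* ≈ 97.5, P* ≈ 26.7

From dP/dt = 0 with P > 0: 0.0028N* = 0.273, so N* = 97.5.
Substitute into dN/dt = 0: 0.36(1 - 97.5/387) = 0.0101P*.
The bracket is 0.748, giving P* = 0.269/0.0101 = 26.7.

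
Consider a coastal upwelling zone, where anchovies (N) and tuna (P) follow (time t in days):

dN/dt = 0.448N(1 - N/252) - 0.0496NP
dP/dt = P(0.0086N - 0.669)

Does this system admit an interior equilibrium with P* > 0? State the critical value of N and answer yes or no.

Threshold N = 77.8; K > 77.8, so yes, the predator persists.

The predator equation gives dP/dt > 0 only when N > 0.669/0.0086 = 77.8.
Without the predator, N → K = 252. Since 252 > 77.8, the predator can invade and persist.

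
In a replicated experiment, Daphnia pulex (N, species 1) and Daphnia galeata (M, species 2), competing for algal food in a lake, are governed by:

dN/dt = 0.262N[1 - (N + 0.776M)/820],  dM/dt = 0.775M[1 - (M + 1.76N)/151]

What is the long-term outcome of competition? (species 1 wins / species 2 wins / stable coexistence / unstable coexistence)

species 1 excludes species 2

Compare the nullcline intercepts: K1/α12 = 820/0.776 = 1060 > K2 = 151; K2/α21 = 151/1.76 = 85.8 < K1 = 820.
Since the inequalities point opposite ways, species 1 can invade but species 2 cannot.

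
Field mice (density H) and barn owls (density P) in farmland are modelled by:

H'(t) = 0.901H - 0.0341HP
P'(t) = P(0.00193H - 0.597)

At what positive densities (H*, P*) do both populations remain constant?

H* ≈ 309, P* ≈ 26.4

Set dP/dt = 0 with P > 0: 0.00193H - 0.597 = 0, so H* = 0.597/0.00193 = 309.
Set dH/dt = 0 with H > 0: 0.901 - 0.0341P = 0, so P* = 0.901/0.0341 = 26.4.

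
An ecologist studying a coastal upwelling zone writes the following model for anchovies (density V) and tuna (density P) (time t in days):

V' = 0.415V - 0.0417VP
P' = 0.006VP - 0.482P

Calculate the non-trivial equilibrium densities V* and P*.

V* ≈ 80.3, P* ≈ 9.95

Set dP/dt = 0 with P > 0: 0.006V - 0.482 = 0, so V* = 0.482/0.006 = 80.3.
Set dV/dt = 0 with V > 0: 0.415 - 0.0417P = 0, so P* = 0.415/0.0417 = 9.95.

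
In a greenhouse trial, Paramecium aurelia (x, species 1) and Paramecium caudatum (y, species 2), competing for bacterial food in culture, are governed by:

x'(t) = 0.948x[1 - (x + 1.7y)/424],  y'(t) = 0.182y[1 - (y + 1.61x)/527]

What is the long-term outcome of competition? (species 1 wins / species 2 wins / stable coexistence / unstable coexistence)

Compare the nullcline intercepts: K1/α12 = 424/1.7 = 249 < K2 = 527; K2/α21 = 527/1.61 = 327 < K1 = 424.
Since both are reversed, neither can invade when rare; the interior point is a saddle.

unstable coexistence (outcome depends on initial conditions)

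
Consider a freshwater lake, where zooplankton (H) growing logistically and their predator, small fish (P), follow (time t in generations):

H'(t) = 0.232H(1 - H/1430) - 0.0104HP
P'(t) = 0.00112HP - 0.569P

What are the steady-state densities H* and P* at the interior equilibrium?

From dP/dt = 0 with P > 0: 0.00112H* = 0.569, so H* = 508.
Substitute into dH/dt = 0: 0.232(1 - 508/1430) = 0.0104P*.
The bracket is 0.645, giving P* = 0.15/0.0104 = 14.4.

H* ≈ 508, P* ≈ 14.4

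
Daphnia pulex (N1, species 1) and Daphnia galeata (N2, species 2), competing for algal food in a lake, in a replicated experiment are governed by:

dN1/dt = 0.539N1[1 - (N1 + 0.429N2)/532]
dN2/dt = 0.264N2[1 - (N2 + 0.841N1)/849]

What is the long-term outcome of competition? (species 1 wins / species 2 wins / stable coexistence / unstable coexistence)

Compare the nullcline intercepts: K1/α12 = 532/0.429 = 1240 > K2 = 849; K2/α21 = 849/0.841 = 1010 > K1 = 532.
Since both inequalities hold, each species can invade when rare, so the interior equilibrium is stable.

stable coexistence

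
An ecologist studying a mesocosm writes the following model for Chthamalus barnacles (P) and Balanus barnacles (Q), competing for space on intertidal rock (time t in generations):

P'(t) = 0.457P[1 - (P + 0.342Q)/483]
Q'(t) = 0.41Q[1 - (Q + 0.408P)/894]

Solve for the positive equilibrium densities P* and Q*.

Setting both brackets to zero gives the nullclines P + 0.342Q = 483 and 0.408P + Q = 894.
Substituting Q = 894 - 0.408P into the first: P(1 - 0.342·0.408) = 483 - 0.342·894.
So P* = 177/0.86 = 206, and then Q* = 894 - 0.408·206 = 810.

P* ≈ 206, Q* ≈ 810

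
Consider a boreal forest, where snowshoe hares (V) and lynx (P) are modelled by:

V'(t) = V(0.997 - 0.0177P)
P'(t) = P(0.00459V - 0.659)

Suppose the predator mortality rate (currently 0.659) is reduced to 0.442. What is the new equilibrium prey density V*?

V* ≈ 96.3

At the interior fixed point, setting dP/dt = 0 with P > 0 fixes V* = (predator death rate)/(VP coefficient) — independent of the other coefficients.
With the change, V* = 0.442/0.00459 = 96.3; it falls from 144.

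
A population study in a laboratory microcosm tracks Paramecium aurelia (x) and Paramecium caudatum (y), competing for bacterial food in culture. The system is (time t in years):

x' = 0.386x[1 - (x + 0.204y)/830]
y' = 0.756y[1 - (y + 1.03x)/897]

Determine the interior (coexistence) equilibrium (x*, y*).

x* ≈ 819, y* ≈ 53.3

Setting both brackets to zero gives the nullclines x + 0.204y = 830 and 1.03x + y = 897.
Substituting y = 897 - 1.03x into the first: x(1 - 0.204·1.03) = 830 - 0.204·897.
So x* = 647/0.79 = 819, and then y* = 897 - 1.03·819 = 53.3.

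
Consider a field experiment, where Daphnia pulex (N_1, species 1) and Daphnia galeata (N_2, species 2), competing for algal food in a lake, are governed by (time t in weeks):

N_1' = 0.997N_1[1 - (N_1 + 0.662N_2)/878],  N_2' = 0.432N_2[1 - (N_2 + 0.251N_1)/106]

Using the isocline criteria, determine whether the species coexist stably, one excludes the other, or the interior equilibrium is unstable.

Compare the nullcline intercepts: K1/α12 = 878/0.662 = 1330 > K2 = 106; K2/α21 = 106/0.251 = 422 < K1 = 878.
Since the inequalities point opposite ways, species 1 can invade but species 2 cannot.

species 1 excludes species 2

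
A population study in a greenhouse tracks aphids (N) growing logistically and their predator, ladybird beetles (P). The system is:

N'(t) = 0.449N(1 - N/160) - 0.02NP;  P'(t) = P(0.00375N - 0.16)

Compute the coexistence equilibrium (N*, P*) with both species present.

From dP/dt = 0 with P > 0: 0.00375N* = 0.16, so N* = 42.7.
Substitute into dN/dt = 0: 0.449(1 - 42.7/160) = 0.02P*.
The bracket is 0.733, giving P* = 0.329/0.02 = 16.5.

N* ≈ 42.7, P* ≈ 16.5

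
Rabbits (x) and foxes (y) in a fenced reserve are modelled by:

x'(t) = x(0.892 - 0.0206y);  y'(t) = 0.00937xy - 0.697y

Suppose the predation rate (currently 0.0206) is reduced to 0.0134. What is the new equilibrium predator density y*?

At the interior fixed point, setting dx/dt = 0 with x > 0 fixes y* = (prey growth rate)/(xy coefficient) — independent of the other coefficients.
With the change, y* = 0.892/0.0134 = 66.6; it rises from 43.3.

y* ≈ 66.6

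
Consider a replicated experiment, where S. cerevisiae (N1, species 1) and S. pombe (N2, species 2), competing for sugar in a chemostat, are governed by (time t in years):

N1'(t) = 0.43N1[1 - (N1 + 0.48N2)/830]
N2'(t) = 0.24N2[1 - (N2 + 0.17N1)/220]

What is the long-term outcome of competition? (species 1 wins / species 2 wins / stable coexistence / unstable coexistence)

stable coexistence

Compare the nullcline intercepts: K1/α12 = 830/0.48 = 1730 > K2 = 220; K2/α21 = 220/0.17 = 1290 > K1 = 830.
Since both inequalities hold, each species can invade when rare, so the interior equilibrium is stable.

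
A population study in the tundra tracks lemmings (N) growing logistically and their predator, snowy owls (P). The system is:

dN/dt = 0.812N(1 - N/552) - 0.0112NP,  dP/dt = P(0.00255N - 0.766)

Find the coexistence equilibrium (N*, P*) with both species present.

From dP/dt = 0 with P > 0: 0.00255N* = 0.766, so N* = 300.
Substitute into dN/dt = 0: 0.812(1 - 300/552) = 0.0112P*.
The bracket is 0.456, giving P* = 0.37/0.0112 = 33.

N* ≈ 300, P* ≈ 33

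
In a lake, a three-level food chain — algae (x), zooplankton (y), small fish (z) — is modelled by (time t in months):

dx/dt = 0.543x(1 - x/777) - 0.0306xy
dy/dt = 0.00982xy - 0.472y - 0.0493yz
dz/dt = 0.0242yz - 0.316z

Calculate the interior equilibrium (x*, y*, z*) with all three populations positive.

x* ≈ 205, y* ≈ 13.1, z* ≈ 31.3

From dz/dt = 0: 0.0242y* = 0.316, so y* = 13.1.
From dx/dt = 0: 0.543(1 - x*/777) = 0.0306·13.1, giving x* = 777·(1 - 0.736) = 205.
From dy/dt = 0: 0.00982·205 - 0.472 = 0.0493z*, so z* = 1.54/0.0493 = 31.3.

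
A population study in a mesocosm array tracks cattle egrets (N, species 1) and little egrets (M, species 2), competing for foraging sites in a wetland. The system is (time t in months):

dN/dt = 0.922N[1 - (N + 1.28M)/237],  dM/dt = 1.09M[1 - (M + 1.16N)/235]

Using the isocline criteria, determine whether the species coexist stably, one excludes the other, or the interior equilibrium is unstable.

unstable coexistence (outcome depends on initial conditions)

Compare the nullcline intercepts: K1/α12 = 237/1.28 = 185 < K2 = 235; K2/α21 = 235/1.16 = 203 < K1 = 237.
Since both are reversed, neither can invade when rare; the interior point is a saddle.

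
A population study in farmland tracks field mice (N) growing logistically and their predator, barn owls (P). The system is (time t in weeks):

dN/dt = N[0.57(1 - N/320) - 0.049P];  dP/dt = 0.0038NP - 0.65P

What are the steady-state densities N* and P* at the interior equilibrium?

N* ≈ 171, P* ≈ 5.41

From dP/dt = 0 with P > 0: 0.0038N* = 0.65, so N* = 171.
Substitute into dN/dt = 0: 0.57(1 - 171/320) = 0.049P*.
The bracket is 0.465, giving P* = 0.265/0.049 = 5.41.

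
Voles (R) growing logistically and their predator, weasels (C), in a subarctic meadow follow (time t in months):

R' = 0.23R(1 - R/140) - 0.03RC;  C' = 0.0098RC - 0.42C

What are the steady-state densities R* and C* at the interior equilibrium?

From dC/dt = 0 with C > 0: 0.0098R* = 0.42, so R* = 42.9.
Substitute into dR/dt = 0: 0.23(1 - 42.9/140) = 0.03C*.
The bracket is 0.694, giving C* = 0.16/0.03 = 5.32.

R* ≈ 42.9, C* ≈ 5.32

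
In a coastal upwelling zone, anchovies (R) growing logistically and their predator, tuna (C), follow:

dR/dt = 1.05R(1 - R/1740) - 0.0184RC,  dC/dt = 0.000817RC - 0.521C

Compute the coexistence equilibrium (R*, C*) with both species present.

R* ≈ 638, C* ≈ 36.2

From dC/dt = 0 with C > 0: 0.000817R* = 0.521, so R* = 638.
Substitute into dR/dt = 0: 1.05(1 - 638/1740) = 0.0184C*.
The bracket is 0.634, giving C* = 0.665/0.0184 = 36.2.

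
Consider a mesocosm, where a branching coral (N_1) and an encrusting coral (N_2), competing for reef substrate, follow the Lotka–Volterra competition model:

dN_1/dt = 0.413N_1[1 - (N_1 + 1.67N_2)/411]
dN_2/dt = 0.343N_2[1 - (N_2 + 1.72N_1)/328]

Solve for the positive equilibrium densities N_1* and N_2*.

N_1* ≈ 73, N_2* ≈ 202

Setting both brackets to zero gives the nullclines N_1 + 1.67N_2 = 411 and 1.72N_1 + N_2 = 328.
Substituting N_2 = 328 - 1.72N_1 into the first: N_1(1 - 1.67·1.72) = 411 - 1.67·328.
So N_1* = -137/-1.87 = 73, and then N_2* = 328 - 1.72·73 = 202.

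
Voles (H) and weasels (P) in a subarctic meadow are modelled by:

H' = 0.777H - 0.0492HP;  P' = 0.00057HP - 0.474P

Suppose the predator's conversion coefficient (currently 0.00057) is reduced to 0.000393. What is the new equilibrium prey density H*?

H* ≈ 1210

At the interior fixed point, setting dP/dt = 0 with P > 0 fixes H* = (predator death rate)/(HP coefficient) — independent of the other coefficients.
With the change, H* = 0.474/0.000393 = 1210; it rises from 832.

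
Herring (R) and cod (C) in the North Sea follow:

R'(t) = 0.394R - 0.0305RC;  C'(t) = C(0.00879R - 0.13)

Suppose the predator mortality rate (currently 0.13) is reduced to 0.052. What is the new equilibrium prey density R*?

R* ≈ 5.92

At the interior fixed point, setting dC/dt = 0 with C > 0 fixes R* = (predator death rate)/(RC coefficient) — independent of the other coefficients.
With the change, R* = 0.052/0.00879 = 5.92; it falls from 14.8.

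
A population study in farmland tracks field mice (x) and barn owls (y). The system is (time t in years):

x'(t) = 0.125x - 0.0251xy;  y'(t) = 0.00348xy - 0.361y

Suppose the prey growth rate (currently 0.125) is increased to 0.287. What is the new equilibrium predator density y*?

At the interior fixed point, setting dx/dt = 0 with x > 0 fixes y* = (prey growth rate)/(xy coefficient) — independent of the other coefficients.
With the change, y* = 0.287/0.0251 = 11.4; it rises from 4.98.

y* ≈ 11.4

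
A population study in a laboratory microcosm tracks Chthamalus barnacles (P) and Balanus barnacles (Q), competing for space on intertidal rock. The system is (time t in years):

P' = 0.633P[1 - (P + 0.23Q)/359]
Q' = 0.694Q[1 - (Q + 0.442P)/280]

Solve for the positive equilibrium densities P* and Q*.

P* ≈ 328, Q* ≈ 135

Setting both brackets to zero gives the nullclines P + 0.23Q = 359 and 0.442P + Q = 280.
Substituting Q = 280 - 0.442P into the first: P(1 - 0.23·0.442) = 359 - 0.23·280.
So P* = 295/0.898 = 328, and then Q* = 280 - 0.442·328 = 135.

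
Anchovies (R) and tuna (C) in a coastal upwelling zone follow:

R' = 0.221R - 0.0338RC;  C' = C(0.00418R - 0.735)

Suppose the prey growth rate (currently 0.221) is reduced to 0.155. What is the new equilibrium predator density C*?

C* ≈ 4.59

At the interior fixed point, setting dR/dt = 0 with R > 0 fixes C* = (prey growth rate)/(RC coefficient) — independent of the other coefficients.
With the change, C* = 0.155/0.0338 = 4.59; it falls from 6.54.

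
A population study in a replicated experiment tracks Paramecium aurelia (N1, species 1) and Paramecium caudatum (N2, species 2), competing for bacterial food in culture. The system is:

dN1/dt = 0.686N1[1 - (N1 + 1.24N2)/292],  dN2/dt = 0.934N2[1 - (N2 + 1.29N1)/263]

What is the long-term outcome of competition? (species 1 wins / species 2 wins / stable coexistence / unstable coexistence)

Compare the nullcline intercepts: K1/α12 = 292/1.24 = 235 < K2 = 263; K2/α21 = 263/1.29 = 204 < K1 = 292.
Since both are reversed, neither can invade when rare; the interior point is a saddle.

unstable coexistence (outcome depends on initial conditions)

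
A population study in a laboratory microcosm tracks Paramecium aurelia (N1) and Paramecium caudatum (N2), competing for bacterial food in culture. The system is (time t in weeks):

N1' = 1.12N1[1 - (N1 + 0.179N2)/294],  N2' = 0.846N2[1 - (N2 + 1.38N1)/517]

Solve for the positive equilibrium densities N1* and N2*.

Setting both brackets to zero gives the nullclines N1 + 0.179N2 = 294 and 1.38N1 + N2 = 517.
Substituting N2 = 517 - 1.38N1 into the first: N1(1 - 0.179·1.38) = 294 - 0.179·517.
So N1* = 201/0.753 = 268, and then N2* = 517 - 1.38·268 = 148.

N1* ≈ 268, N2* ≈ 148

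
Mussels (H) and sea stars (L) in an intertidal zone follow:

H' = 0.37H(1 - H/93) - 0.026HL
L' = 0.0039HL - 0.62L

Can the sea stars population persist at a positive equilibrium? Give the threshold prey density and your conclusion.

The predator equation gives dL/dt > 0 only when H > 0.62/0.0039 = 159.
Without the predator, H → K = 93. Since 93 < 159, the predator cannot invade.

Threshold H = 159; K < 159, so no, the predator goes extinct.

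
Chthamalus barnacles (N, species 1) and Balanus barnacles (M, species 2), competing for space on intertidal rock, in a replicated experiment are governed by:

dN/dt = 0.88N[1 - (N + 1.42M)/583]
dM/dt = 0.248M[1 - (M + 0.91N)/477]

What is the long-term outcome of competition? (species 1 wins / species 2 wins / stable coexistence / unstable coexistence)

Compare the nullcline intercepts: K1/α12 = 583/1.42 = 411 < K2 = 477; K2/α21 = 477/0.91 = 524 < K1 = 583.
Since both are reversed, neither can invade when rare; the interior point is a saddle.

unstable coexistence (outcome depends on initial conditions)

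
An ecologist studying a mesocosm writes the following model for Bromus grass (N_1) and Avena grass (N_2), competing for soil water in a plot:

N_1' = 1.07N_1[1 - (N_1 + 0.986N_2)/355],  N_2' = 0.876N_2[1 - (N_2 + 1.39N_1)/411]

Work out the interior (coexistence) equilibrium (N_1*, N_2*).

Setting both brackets to zero gives the nullclines N_1 + 0.986N_2 = 355 and 1.39N_1 + N_2 = 411.
Substituting N_2 = 411 - 1.39N_1 into the first: N_1(1 - 0.986·1.39) = 355 - 0.986·411.
So N_1* = -50.2/-0.371 = 136, and then N_2* = 411 - 1.39·136 = 223.

N_1* ≈ 136, N_2* ≈ 223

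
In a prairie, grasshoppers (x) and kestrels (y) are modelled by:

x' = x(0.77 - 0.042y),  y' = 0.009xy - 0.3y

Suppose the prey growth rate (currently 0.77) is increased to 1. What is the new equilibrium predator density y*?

At the interior fixed point, setting dx/dt = 0 with x > 0 fixes y* = (prey growth rate)/(xy coefficient) — independent of the other coefficients.
With the change, y* = 1/0.042 = 23.8; it rises from 18.3.

y* ≈ 23.8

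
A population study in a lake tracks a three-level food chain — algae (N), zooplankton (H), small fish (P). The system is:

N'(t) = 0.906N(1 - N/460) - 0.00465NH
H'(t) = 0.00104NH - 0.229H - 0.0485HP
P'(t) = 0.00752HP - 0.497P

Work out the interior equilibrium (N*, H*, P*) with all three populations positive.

N* ≈ 304, H* ≈ 66.1, P* ≈ 1.8

From dP/dt = 0: 0.00752H* = 0.497, so H* = 66.1.
From dN/dt = 0: 0.906(1 - N*/460) = 0.00465·66.1, giving N* = 460·(1 - 0.339) = 304.
From dH/dt = 0: 0.00104·304 - 0.229 = 0.0485P*, so P* = 0.0871/0.0485 = 1.8.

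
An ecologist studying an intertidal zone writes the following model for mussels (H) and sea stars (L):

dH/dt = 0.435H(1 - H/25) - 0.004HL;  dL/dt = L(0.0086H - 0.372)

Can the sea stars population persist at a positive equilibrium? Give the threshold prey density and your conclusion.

The predator equation gives dL/dt > 0 only when H > 0.372/0.0086 = 43.3.
Without the predator, H → K = 25. Since 25 < 43.3, the predator cannot invade.

Threshold H = 43.3; K < 43.3, so no, the predator goes extinct.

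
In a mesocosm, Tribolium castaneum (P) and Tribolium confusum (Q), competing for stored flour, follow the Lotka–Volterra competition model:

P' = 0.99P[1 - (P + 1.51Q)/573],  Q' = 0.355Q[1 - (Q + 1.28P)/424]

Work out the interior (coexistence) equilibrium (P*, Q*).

Setting both brackets to zero gives the nullclines P + 1.51Q = 573 and 1.28P + Q = 424.
Substituting Q = 424 - 1.28P into the first: P(1 - 1.51·1.28) = 573 - 1.51·424.
So P* = -67.2/-0.933 = 72.1, and then Q* = 424 - 1.28·72.1 = 332.

P* ≈ 72.1, Q* ≈ 332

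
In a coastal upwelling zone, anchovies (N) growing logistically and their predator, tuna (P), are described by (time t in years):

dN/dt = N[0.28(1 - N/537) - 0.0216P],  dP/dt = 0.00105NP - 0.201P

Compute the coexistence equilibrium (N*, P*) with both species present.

N* ≈ 191, P* ≈ 8.34

From dP/dt = 0 with P > 0: 0.00105N* = 0.201, so N* = 191.
Substitute into dN/dt = 0: 0.28(1 - 191/537) = 0.0216P*.
The bracket is 0.644, giving P* = 0.18/0.0216 = 8.34.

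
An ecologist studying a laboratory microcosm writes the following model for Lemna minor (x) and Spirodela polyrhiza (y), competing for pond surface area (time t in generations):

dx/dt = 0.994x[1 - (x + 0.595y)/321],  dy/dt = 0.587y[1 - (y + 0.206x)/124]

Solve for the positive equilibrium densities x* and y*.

Setting both brackets to zero gives the nullclines x + 0.595y = 321 and 0.206x + y = 124.
Substituting y = 124 - 0.206x into the first: x(1 - 0.595·0.206) = 321 - 0.595·124.
So x* = 247/0.877 = 282, and then y* = 124 - 0.206·282 = 66.

x* ≈ 282, y* ≈ 66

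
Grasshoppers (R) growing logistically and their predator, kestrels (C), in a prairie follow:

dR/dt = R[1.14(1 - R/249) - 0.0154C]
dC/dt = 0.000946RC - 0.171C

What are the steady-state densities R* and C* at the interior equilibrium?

From dC/dt = 0 with C > 0: 0.000946R* = 0.171, so R* = 181.
Substitute into dR/dt = 0: 1.14(1 - 181/249) = 0.0154C*.
The bracket is 0.274, giving C* = 0.312/0.0154 = 20.3.

R* ≈ 181, C* ≈ 20.3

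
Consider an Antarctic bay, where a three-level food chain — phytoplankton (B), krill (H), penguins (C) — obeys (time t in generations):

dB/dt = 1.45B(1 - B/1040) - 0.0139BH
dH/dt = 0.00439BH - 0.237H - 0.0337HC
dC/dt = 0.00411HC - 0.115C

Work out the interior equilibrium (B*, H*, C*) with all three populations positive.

B* ≈ 761, H* ≈ 28, C* ≈ 92.1

From dC/dt = 0: 0.00411H* = 0.115, so H* = 28.
From dB/dt = 0: 1.45(1 - B*/1040) = 0.0139·28, giving B* = 1040·(1 - 0.268) = 761.
From dH/dt = 0: 0.00439·761 - 0.237 = 0.0337C*, so C* = 3.1/0.0337 = 92.1.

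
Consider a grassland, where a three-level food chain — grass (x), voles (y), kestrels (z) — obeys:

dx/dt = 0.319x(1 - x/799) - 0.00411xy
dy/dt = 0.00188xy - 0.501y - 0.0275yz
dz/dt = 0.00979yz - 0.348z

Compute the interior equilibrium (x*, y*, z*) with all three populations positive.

From dz/dt = 0: 0.00979y* = 0.348, so y* = 35.5.
From dx/dt = 0: 0.319(1 - x*/799) = 0.00411·35.5, giving x* = 799·(1 - 0.458) = 433.
From dy/dt = 0: 0.00188·433 - 0.501 = 0.0275z*, so z* = 0.313/0.0275 = 11.4.

x* ≈ 433, y* ≈ 35.5, z* ≈ 11.4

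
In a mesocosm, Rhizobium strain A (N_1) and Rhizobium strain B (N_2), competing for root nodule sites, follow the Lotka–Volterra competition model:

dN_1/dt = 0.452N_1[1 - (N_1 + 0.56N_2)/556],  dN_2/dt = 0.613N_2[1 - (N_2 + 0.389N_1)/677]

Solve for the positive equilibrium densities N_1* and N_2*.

N_1* ≈ 226, N_2* ≈ 589

Setting both brackets to zero gives the nullclines N_1 + 0.56N_2 = 556 and 0.389N_1 + N_2 = 677.
Substituting N_2 = 677 - 0.389N_1 into the first: N_1(1 - 0.56·0.389) = 556 - 0.56·677.
So N_1* = 177/0.782 = 226, and then N_2* = 677 - 0.389·226 = 589.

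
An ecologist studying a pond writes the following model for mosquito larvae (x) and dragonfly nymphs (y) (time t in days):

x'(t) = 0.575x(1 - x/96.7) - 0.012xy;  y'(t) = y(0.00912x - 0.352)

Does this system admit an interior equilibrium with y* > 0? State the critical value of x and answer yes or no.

Threshold x = 38.6; K > 38.6, so yes, the predator persists.

The predator equation gives dy/dt > 0 only when x > 0.352/0.00912 = 38.6.
Without the predator, x → K = 96.7. Since 96.7 > 38.6, the predator can invade and persist.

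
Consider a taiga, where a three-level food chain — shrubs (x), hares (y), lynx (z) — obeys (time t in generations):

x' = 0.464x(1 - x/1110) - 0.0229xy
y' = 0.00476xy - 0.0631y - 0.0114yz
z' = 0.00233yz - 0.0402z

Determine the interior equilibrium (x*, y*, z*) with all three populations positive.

From dz/dt = 0: 0.00233y* = 0.0402, so y* = 17.3.
From dx/dt = 0: 0.464(1 - x*/1110) = 0.0229·17.3, giving x* = 1110·(1 - 0.852) = 165.
From dy/dt = 0: 0.00476·165 - 0.0631 = 0.0114z*, so z* = 0.721/0.0114 = 63.3.

x* ≈ 165, y* ≈ 17.3, z* ≈ 63.3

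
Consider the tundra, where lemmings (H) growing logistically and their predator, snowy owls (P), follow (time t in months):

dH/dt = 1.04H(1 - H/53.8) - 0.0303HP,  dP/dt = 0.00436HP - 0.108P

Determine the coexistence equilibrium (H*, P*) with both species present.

H* ≈ 24.8, P* ≈ 18.5

From dP/dt = 0 with P > 0: 0.00436H* = 0.108, so H* = 24.8.
Substitute into dH/dt = 0: 1.04(1 - 24.8/53.8) = 0.0303P*.
The bracket is 0.54, giving P* = 0.561/0.0303 = 18.5.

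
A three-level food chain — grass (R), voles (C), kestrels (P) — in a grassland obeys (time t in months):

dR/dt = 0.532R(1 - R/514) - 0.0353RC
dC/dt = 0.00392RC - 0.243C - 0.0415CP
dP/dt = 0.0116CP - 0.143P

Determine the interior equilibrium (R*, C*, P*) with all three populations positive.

From dP/dt = 0: 0.0116C* = 0.143, so C* = 12.3.
From dR/dt = 0: 0.532(1 - R*/514) = 0.0353·12.3, giving R* = 514·(1 - 0.818) = 93.6.
From dC/dt = 0: 0.00392·93.6 - 0.243 = 0.0415P*, so P* = 0.124/0.0415 = 2.98.

R* ≈ 93.6, C* ≈ 12.3, P* ≈ 2.98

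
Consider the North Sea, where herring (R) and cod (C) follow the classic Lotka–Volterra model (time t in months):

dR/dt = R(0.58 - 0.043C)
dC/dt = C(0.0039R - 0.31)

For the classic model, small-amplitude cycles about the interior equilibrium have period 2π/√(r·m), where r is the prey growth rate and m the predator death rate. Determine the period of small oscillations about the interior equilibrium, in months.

T ≈ 14.8 months

Here r = 0.58 and m = 0.31, so r·m = 0.18.
ω = √0.18 = 0.424 per month, hence T = 2π/ω ≈ 14.8 months.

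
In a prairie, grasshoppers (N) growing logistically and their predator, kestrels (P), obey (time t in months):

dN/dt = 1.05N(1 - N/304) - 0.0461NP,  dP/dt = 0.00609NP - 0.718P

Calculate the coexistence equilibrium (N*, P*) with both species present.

From dP/dt = 0 with P > 0: 0.00609N* = 0.718, so N* = 118.
Substitute into dN/dt = 0: 1.05(1 - 118/304) = 0.0461P*.
The bracket is 0.612, giving P* = 0.643/0.0461 = 13.9.

N* ≈ 118, P* ≈ 13.9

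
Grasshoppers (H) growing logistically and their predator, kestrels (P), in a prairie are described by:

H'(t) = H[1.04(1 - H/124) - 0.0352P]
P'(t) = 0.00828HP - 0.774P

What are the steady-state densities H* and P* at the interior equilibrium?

H* ≈ 93.5, P* ≈ 7.27

From dP/dt = 0 with P > 0: 0.00828H* = 0.774, so H* = 93.5.
Substitute into dH/dt = 0: 1.04(1 - 93.5/124) = 0.0352P*.
The bracket is 0.246, giving P* = 0.256/0.0352 = 7.27.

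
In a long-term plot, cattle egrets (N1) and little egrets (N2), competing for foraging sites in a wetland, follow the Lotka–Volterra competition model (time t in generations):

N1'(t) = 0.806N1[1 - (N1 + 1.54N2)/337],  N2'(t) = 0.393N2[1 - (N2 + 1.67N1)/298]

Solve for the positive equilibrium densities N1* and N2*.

Setting both brackets to zero gives the nullclines N1 + 1.54N2 = 337 and 1.67N1 + N2 = 298.
Substituting N2 = 298 - 1.67N1 into the first: N1(1 - 1.54·1.67) = 337 - 1.54·298.
So N1* = -122/-1.57 = 77.6, and then N2* = 298 - 1.67·77.6 = 168.

N1* ≈ 77.6, N2* ≈ 168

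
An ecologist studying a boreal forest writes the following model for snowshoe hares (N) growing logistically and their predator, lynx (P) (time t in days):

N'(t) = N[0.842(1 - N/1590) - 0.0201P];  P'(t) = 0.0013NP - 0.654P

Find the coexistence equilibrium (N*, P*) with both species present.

N* ≈ 503, P* ≈ 28.6

From dP/dt = 0 with P > 0: 0.0013N* = 0.654, so N* = 503.
Substitute into dN/dt = 0: 0.842(1 - 503/1590) = 0.0201P*.
The bracket is 0.684, giving P* = 0.576/0.0201 = 28.6.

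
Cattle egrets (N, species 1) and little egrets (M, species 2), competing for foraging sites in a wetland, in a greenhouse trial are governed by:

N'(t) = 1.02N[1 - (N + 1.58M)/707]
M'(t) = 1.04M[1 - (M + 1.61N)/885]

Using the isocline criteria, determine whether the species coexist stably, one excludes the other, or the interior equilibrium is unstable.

Compare the nullcline intercepts: K1/α12 = 707/1.58 = 447 < K2 = 885; K2/α21 = 885/1.61 = 550 < K1 = 707.
Since both are reversed, neither can invade when rare; the interior point is a saddle.

unstable coexistence (outcome depends on initial conditions)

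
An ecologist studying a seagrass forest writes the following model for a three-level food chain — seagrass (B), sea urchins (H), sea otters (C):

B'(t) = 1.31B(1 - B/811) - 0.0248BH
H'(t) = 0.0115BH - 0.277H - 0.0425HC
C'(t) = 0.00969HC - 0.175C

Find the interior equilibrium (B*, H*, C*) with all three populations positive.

From dC/dt = 0: 0.00969H* = 0.175, so H* = 18.1.
From dB/dt = 0: 1.31(1 - B*/811) = 0.0248·18.1, giving B* = 811·(1 - 0.342) = 534.
From dH/dt = 0: 0.0115·534 - 0.277 = 0.0425C*, so C* = 5.86/0.0425 = 138.

B* ≈ 534, H* ≈ 18.1, C* ≈ 138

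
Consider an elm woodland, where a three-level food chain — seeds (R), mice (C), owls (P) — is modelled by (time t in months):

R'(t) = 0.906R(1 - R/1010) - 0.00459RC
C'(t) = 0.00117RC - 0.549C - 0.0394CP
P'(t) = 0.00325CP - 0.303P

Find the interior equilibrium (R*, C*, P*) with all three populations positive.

From dP/dt = 0: 0.00325C* = 0.303, so C* = 93.2.
From dR/dt = 0: 0.906(1 - R*/1010) = 0.00459·93.2, giving R* = 1010·(1 - 0.472) = 533.
From dC/dt = 0: 0.00117·533 - 0.549 = 0.0394P*, so P* = 0.0745/0.0394 = 1.89.

R* ≈ 533, C* ≈ 93.2, P* ≈ 1.89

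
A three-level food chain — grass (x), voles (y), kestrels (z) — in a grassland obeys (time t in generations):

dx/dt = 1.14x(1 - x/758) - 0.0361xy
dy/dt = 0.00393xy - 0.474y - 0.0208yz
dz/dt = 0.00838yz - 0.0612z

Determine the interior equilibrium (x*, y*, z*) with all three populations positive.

x* ≈ 583, y* ≈ 7.3, z* ≈ 87.3

From dz/dt = 0: 0.00838y* = 0.0612, so y* = 7.3.
From dx/dt = 0: 1.14(1 - x*/758) = 0.0361·7.3, giving x* = 758·(1 - 0.231) = 583.
From dy/dt = 0: 0.00393·583 - 0.474 = 0.0208z*, so z* = 1.82/0.0208 = 87.3.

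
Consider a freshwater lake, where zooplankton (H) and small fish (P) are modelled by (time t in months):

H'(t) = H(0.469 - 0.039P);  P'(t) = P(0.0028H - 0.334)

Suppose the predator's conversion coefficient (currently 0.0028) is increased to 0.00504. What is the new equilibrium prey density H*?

H* ≈ 66.3

At the interior fixed point, setting dP/dt = 0 with P > 0 fixes H* = (predator death rate)/(HP coefficient) — independent of the other coefficients.
With the change, H* = 0.334/0.00504 = 66.3; it falls from 119.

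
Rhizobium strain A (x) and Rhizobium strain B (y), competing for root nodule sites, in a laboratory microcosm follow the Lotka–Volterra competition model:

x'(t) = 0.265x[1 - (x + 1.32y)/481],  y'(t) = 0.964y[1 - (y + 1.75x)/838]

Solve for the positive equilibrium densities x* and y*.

Setting both brackets to zero gives the nullclines x + 1.32y = 481 and 1.75x + y = 838.
Substituting y = 838 - 1.75x into the first: x(1 - 1.32·1.75) = 481 - 1.32·838.
So x* = -625/-1.31 = 477, and then y* = 838 - 1.75·477 = 2.86.

x* ≈ 477, y* ≈ 2.86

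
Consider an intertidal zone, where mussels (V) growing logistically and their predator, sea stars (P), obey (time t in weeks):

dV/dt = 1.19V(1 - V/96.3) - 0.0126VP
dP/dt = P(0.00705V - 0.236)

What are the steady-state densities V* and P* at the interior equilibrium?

From dP/dt = 0 with P > 0: 0.00705V* = 0.236, so V* = 33.5.
Substitute into dV/dt = 0: 1.19(1 - 33.5/96.3) = 0.0126P*.
The bracket is 0.652, giving P* = 0.776/0.0126 = 61.6.

V* ≈ 33.5, P* ≈ 61.6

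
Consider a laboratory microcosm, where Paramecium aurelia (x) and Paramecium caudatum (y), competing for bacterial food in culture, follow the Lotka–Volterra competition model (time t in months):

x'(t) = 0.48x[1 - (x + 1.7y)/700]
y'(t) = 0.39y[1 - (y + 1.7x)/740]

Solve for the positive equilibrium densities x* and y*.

Setting both brackets to zero gives the nullclines x + 1.7y = 700 and 1.7x + y = 740.
Substituting y = 740 - 1.7x into the first: x(1 - 1.7·1.7) = 700 - 1.7·740.
So x* = -558/-1.89 = 295, and then y* = 740 - 1.7·295 = 238.

x* ≈ 295, y* ≈ 238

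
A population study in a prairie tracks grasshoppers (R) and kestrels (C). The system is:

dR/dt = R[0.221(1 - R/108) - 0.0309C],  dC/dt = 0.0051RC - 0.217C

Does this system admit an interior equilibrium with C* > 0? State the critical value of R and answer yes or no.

Threshold R = 42.5; K > 42.5, so yes, the predator persists.

The predator equation gives dC/dt > 0 only when R > 0.217/0.0051 = 42.5.
Without the predator, R → K = 108. Since 108 > 42.5, the predator can invade and persist.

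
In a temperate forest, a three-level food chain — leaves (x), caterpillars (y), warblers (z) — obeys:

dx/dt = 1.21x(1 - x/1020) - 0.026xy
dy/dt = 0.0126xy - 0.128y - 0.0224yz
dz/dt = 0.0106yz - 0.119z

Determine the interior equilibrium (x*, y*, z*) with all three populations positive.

x* ≈ 774, y* ≈ 11.2, z* ≈ 430

From dz/dt = 0: 0.0106y* = 0.119, so y* = 11.2.
From dx/dt = 0: 1.21(1 - x*/1020) = 0.026·11.2, giving x* = 1020·(1 - 0.241) = 774.
From dy/dt = 0: 0.0126·774 - 0.128 = 0.0224z*, so z* = 9.62/0.0224 = 430.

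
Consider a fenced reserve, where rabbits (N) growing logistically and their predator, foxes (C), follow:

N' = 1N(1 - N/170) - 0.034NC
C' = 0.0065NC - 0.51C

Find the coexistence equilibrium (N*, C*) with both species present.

N* ≈ 78.5, C* ≈ 15.8

From dC/dt = 0 with C > 0: 0.0065N* = 0.51, so N* = 78.5.
Substitute into dN/dt = 0: 1(1 - 78.5/170) = 0.034C*.
The bracket is 0.538, giving C* = 0.538/0.034 = 15.8.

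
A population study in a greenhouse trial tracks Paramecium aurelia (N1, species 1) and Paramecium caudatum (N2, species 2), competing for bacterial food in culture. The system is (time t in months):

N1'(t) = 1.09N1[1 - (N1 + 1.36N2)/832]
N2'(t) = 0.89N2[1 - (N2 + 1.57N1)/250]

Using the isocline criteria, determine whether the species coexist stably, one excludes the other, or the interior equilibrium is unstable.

Compare the nullcline intercepts: K1/α12 = 832/1.36 = 612 > K2 = 250; K2/α21 = 250/1.57 = 159 < K1 = 832.
Since the inequalities point opposite ways, species 1 can invade but species 2 cannot.

species 1 excludes species 2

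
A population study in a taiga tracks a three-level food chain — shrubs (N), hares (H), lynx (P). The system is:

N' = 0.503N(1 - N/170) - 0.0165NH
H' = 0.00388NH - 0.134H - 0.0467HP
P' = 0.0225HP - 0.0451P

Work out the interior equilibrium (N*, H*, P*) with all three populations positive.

From dP/dt = 0: 0.0225H* = 0.0451, so H* = 2.
From dN/dt = 0: 0.503(1 - N*/170) = 0.0165·2, giving N* = 170·(1 - 0.0658) = 159.
From dH/dt = 0: 0.00388·159 - 0.134 = 0.0467P*, so P* = 0.482/0.0467 = 10.3.

N* ≈ 159, H* ≈ 2, P* ≈ 10.3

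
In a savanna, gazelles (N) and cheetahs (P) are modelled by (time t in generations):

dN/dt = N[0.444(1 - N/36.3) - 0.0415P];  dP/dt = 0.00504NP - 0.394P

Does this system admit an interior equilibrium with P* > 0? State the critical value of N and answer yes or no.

The predator equation gives dP/dt > 0 only when N > 0.394/0.00504 = 78.2.
Without the predator, N → K = 36.3. Since 36.3 < 78.2, the predator cannot invade.

Threshold N = 78.2; K < 78.2, so no, the predator goes extinct.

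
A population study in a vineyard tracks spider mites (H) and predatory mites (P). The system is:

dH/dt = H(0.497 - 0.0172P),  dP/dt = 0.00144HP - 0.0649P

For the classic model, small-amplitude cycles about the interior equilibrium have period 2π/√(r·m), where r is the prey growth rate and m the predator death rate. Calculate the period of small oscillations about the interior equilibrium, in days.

T ≈ 35 days

Here r = 0.497 and m = 0.0649, so r·m = 0.0323.
ω = √0.0323 = 0.18 per day, hence T = 2π/ω ≈ 35 days.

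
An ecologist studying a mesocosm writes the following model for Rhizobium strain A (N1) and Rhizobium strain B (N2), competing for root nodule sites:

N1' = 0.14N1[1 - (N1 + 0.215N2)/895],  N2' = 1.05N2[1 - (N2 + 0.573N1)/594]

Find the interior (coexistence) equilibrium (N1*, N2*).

N1* ≈ 875, N2* ≈ 92.6

Setting both brackets to zero gives the nullclines N1 + 0.215N2 = 895 and 0.573N1 + N2 = 594.
Substituting N2 = 594 - 0.573N1 into the first: N1(1 - 0.215·0.573) = 895 - 0.215·594.
So N1* = 767/0.877 = 875, and then N2* = 594 - 0.573·875 = 92.6.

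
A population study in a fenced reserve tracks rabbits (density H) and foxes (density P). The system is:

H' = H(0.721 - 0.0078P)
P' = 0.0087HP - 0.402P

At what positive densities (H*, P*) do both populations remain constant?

H* ≈ 46.2, P* ≈ 92.4

Set dP/dt = 0 with P > 0: 0.0087H - 0.402 = 0, so H* = 0.402/0.0087 = 46.2.
Set dH/dt = 0 with H > 0: 0.721 - 0.0078P = 0, so P* = 0.721/0.0078 = 92.4.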